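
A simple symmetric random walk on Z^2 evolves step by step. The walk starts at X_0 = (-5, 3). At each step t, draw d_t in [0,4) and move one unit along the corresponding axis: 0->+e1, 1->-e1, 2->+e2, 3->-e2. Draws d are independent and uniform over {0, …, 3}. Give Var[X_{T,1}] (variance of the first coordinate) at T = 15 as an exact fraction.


15/2

Outcome values over d=0..3: [1, -1, 0, 0]
Σy = 0, Σy² = 2, M = 4
μ = 0/4 = 0,  σ² = 2/4 − (0)² = 1/2
Independent increments: Var[X_15] = 15·σ² = 15·(1/2) = 15/2


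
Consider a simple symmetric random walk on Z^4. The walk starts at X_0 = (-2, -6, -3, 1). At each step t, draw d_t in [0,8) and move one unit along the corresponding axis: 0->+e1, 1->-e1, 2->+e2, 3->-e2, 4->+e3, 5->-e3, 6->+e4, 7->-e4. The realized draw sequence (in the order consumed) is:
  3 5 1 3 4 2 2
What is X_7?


t=0: X=(-2, -6, -3, 1), d=3 → -e2, X_1=(-2, -7, -3, 1)
t=1: X=(-2, -7, -3, 1), d=5 → -e3, X_2=(-2, -7, -4, 1)
t=2: X=(-2, -7, -4, 1), d=1 → -e1, X_3=(-3, -7, -4, 1)
t=3: X=(-3, -7, -4, 1), d=3 → -e2, X_4=(-3, -8, -4, 1)
t=4: X=(-3, -8, -4, 1), d=4 → +e3, X_5=(-3, -8, -3, 1)
t=5: X=(-3, -8, -3, 1), d=2 → +e2, X_6=(-3, -7, -3, 1)
t=6: X=(-3, -7, -3, 1), d=2 → +e2, X_7=(-3, -6, -3, 1)

(-3, -6, -3, 1)


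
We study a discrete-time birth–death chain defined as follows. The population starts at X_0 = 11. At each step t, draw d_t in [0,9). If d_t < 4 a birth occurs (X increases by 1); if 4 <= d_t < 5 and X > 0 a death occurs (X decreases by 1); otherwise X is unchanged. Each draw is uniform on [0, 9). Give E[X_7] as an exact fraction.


X can drop by at most 1 per step and X_0 = 11 > T = 7, so X_t >= 11 − t >= 4 > 0 for every t <= 7: the floor at 0 (the 'and X > 0' condition) never binds. Hence X_7 = X_0 + Σ_{t<7} Y_t with i.i.d. increments Y_t = y(d_t) ∈ {+1, −1, 0}.
Outcome values over d=0..8: [1, 1, 1, 1, -1, 0, 0, 0, 0]
Σy = 3, Σy² = 5, M = 9
μ = 3/9 = 1/3,  σ² = 5/9 − (1/3)² = 4/9
E[X_7] = 11 + 7·(1/3) = 40/3

40/3


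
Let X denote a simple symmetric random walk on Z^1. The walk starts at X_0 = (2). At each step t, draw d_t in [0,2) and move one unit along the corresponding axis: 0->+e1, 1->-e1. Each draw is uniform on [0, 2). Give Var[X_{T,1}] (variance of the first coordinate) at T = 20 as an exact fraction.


20

Outcome values over d=0..1: [1, -1]
Σy = 0, Σy² = 2, M = 2
μ = 0/2 = 0,  σ² = 2/2 − (0)² = 1
Independent increments: Var[X_20] = 20·σ² = 20·(1) = 20


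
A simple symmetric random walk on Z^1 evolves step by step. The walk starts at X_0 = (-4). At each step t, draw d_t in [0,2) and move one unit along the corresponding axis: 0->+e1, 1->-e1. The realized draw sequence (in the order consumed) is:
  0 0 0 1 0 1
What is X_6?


t=0: X=(-4), d=0 → +e1, X_1=(-3)
t=1: X=(-3), d=0 → +e1, X_2=(-2)
t=2: X=(-2), d=0 → +e1, X_3=(-1)
t=3: X=(-1), d=1 → -e1, X_4=(-2)
t=4: X=(-2), d=0 → +e1, X_5=(-1)
t=5: X=(-1), d=1 → -e1, X_6=(-2)

(-2)


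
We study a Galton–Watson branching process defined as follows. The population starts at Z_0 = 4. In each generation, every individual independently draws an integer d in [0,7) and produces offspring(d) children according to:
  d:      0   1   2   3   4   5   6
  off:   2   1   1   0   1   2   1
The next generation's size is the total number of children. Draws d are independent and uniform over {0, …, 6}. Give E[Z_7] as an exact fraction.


8388608/823543

Outcome values over d=0..6: [2, 1, 1, 0, 1, 2, 1]
Σy = 8, Σy² = 12, M = 7
μ = 8/7 = 8/7,  σ² = 12/7 − (8/7)² = 20/49
E[Z_0] = 4
E[Z_1] = 8/7·E[Z_0] = 32/7
E[Z_2] = 8/7·E[Z_1] = 256/49
E[Z_3] = 8/7·E[Z_2] = 2048/343
E[Z_4] = 8/7·E[Z_3] = 16384/2401
E[Z_5] = 8/7·E[Z_4] = 131072/16807
E[Z_6] = 8/7·E[Z_5] = 1048576/117649
E[Z_7] = 8/7·E[Z_6] = 8388608/823543


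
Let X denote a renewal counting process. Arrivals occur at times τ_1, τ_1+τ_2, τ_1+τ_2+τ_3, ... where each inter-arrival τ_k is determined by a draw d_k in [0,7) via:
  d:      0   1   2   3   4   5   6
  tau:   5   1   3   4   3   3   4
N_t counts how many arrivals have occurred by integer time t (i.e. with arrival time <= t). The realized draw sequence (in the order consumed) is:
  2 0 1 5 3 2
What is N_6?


1

draw d_1=2: τ_1=3, arrival time A_1=3
draw d_2=0: τ_2=5, arrival time A_2=8
draw d_3=1: τ_3=1, arrival time A_3=9
draw d_4=5: τ_4=3, arrival time A_4=12
draw d_5=3: τ_5=4, arrival time A_5=16
draw d_6=2: τ_6=3, arrival time A_6=19
N_t over t=0..6: 0:0 1:0 2:0 3:1 4:1 5:1 6:1


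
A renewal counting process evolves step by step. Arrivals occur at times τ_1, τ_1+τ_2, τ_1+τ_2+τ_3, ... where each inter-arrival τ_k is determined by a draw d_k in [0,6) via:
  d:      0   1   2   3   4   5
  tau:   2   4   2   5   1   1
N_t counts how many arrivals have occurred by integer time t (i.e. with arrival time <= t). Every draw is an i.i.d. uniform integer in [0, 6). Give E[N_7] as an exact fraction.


5890/2187

Inter-arrival values over d=0..5: [2, 4, 2, 5, 1, 1]
Each d has probability 1/6, so the pmf of τ is: f(1) = 1/3, f(2) = 1/3, f(4) = 1/6, f(5) = 1/6
Renewal equation for m(n) = E[N_n]: condition on τ_1 = k (if k <= n, one arrival plus a fresh copy on the remaining n−k steps): m(n) = F(n) + Σ_{k<=n} f(k)·m(n−k), where F(n) = P(τ <= n) and m(0) = 0
m(1) = F(1) = 1/3
m(2) = F(2) + f(1)·m(1) = 2/3 + 1/3·1/3 = 7/9
m(3) = F(3) + f(1)·m(2) + f(2)·m(1) = 2/3 + 1/3·7/9 + 1/3·1/3 = 28/27
m(4) = F(4) + f(1)·m(3) + f(2)·m(2) = 5/6 + 1/3·28/27 + 1/3·7/9 = 233/162
m(5) = F(5) + f(1)·m(4) + f(2)·m(3) + f(4)·m(1) = 1 + 1/3·233/162 + 1/3·28/27 + 1/6·1/3 = 457/243
m(6) = F(6) + f(1)·m(5) + f(2)·m(4) + f(4)·m(2) + f(5)·m(1) = 1 + 1/3·457/243 + 1/3·233/162 + 1/6·7/9 + 1/6·1/3 = 3341/1458
m(7) = F(7) + f(1)·m(6) + f(2)·m(5) + f(4)·m(3) + f(5)·m(2) = 1 + 1/3·3341/1458 + 1/3·457/243 + 1/6·28/27 + 1/6·7/9 = 5890/2187
E[N_7] = m(7) = 5890/2187


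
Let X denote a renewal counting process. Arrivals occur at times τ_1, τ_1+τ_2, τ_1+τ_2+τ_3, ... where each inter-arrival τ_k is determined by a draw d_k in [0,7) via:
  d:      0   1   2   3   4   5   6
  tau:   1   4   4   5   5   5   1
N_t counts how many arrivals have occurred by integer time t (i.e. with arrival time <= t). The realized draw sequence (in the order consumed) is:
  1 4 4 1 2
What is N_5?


draw d_1=1: τ_1=4, arrival time A_1=4
draw d_2=4: τ_2=5, arrival time A_2=9
draw d_3=4: τ_3=5, arrival time A_3=14
draw d_4=1: τ_4=4, arrival time A_4=18
draw d_5=2: τ_5=4, arrival time A_5=22
N_t over t=0..5: 0:0 1:0 2:0 3:0 4:1 5:1

1


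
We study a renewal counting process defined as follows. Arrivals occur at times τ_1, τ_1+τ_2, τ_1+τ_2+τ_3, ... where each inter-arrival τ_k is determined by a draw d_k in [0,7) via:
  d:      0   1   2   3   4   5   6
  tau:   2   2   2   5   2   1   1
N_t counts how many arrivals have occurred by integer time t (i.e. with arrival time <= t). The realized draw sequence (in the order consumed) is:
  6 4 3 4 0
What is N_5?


2

draw d_1=6: τ_1=1, arrival time A_1=1
draw d_2=4: τ_2=2, arrival time A_2=3
draw d_3=3: τ_3=5, arrival time A_3=8
draw d_4=4: τ_4=2, arrival time A_4=10
draw d_5=0: τ_5=2, arrival time A_5=12
N_t over t=0..5: 0:0 1:1 2:1 3:2 4:2 5:2


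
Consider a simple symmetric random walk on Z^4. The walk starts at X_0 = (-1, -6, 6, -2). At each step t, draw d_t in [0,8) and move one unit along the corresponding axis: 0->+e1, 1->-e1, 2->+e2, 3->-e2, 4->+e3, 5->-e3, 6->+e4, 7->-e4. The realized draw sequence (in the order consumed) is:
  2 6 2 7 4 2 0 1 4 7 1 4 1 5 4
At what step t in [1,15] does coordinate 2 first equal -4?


3

t=0: X=(-1, -6, 6, -2), d=2 → +e2, X_1=(-1, -5, 6, -2)
t=1: X=(-1, -5, 6, -2), d=6 → +e4, X_2=(-1, -5, 6, -1)
t=2: X=(-1, -5, 6, -1), d=2 → +e2, X_3=(-1, -4, 6, -1)
t=3: X=(-1, -4, 6, -1), d=7 → -e4, X_4=(-1, -4, 6, -2)
t=4: X=(-1, -4, 6, -2), d=4 → +e3, X_5=(-1, -4, 7, -2)
t=5: X=(-1, -4, 7, -2), d=2 → +e2, X_6=(-1, -3, 7, -2)
t=6: X=(-1, -3, 7, -2), d=0 → +e1, X_7=(0, -3, 7, -2)
t=7: X=(0, -3, 7, -2), d=1 → -e1, X_8=(-1, -3, 7, -2)
t=8: X=(-1, -3, 7, -2), d=4 → +e3, X_9=(-1, -3, 8, -2)
t=9: X=(-1, -3, 8, -2), d=7 → -e4, X_10=(-1, -3, 8, -3)
t=10: X=(-1, -3, 8, -3), d=1 → -e1, X_11=(-2, -3, 8, -3)
t=11: X=(-2, -3, 8, -3), d=4 → +e3, X_12=(-2, -3, 9, -3)
t=12: X=(-2, -3, 9, -3), d=1 → -e1, X_13=(-3, -3, 9, -3)
t=13: X=(-3, -3, 9, -3), d=5 → -e3, X_14=(-3, -3, 8, -3)
t=14: X=(-3, -3, 8, -3), d=4 → +e3, X_15=(-3, -3, 9, -3)


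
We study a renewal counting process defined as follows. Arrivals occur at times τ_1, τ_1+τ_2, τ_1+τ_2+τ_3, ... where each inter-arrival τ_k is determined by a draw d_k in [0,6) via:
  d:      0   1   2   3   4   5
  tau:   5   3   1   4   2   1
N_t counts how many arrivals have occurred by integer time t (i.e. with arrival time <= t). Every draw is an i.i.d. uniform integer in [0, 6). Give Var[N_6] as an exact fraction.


Inter-arrival values over d=0..5: [5, 3, 1, 4, 2, 1]
Each d has probability 1/6, so the pmf of τ is: f(1) = 1/3, f(2) = 1/6, f(3) = 1/6, f(4) = 1/6, f(5) = 1/6
Let p_n(j) = P(N_n = j), with p_0 = [1]. Condition on τ_1: p_n(0) = P(τ > n), and for j >= 1, p_n(j) = Σ_{k<=n} f(k)·p_{n−k}(j−1)
p_1 = [2/3, 1/3]  (j = 0..1)
p_2 = [1/2, 7/18, 1/9]  (j = 0..2)
p_3 = [1/3, 4/9, 5/27, 1/27]  (j = 0..3)
p_4 = [1/6, 17/36, 29/108, 13/162, 1/81]  (j = 0..4)
p_5 = [0, 17/36, 19/54, 5/36, 8/243, 1/243]  (j = 0..5)
p_6 = [0, 5/18, 31/72, 137/648, 16/243, 19/1458, 1/729]  (j = 0..6)
E[N_6] = Σ j·p_6(j) = 12305/5832;  E[N_6²] = Σ j²·p_6(j) = 31093/5832
Var[N_6] = 31093/5832 − (12305/5832)² = 29921351/34012224

29921351/34012224


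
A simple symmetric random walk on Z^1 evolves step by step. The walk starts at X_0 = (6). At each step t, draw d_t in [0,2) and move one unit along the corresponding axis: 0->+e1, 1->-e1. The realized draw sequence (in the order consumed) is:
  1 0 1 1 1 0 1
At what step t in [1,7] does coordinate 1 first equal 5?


t=0: X=(6), d=1 → -e1, X_1=(5)
t=1: X=(5), d=0 → +e1, X_2=(6)
t=2: X=(6), d=1 → -e1, X_3=(5)
t=3: X=(5), d=1 → -e1, X_4=(4)
t=4: X=(4), d=1 → -e1, X_5=(3)
t=5: X=(3), d=0 → +e1, X_6=(4)
t=6: X=(4), d=1 → -e1, X_7=(3)

1


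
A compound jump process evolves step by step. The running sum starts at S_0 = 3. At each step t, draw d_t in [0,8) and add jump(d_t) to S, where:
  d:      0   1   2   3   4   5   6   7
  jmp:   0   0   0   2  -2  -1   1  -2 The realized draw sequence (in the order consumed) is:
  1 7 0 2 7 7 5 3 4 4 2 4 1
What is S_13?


-8

t=0: S=3, d=1, jump=0, S_1=3
t=1: S=3, d=7, jump=-2, S_2=1
t=2: S=1, d=0, jump=0, S_3=1
t=3: S=1, d=2, jump=0, S_4=1
t=4: S=1, d=7, jump=-2, S_5=-1
t=5: S=-1, d=7, jump=-2, S_6=-3
t=6: S=-3, d=5, jump=-1, S_7=-4
t=7: S=-4, d=3, jump=2, S_8=-2
t=8: S=-2, d=4, jump=-2, S_9=-4
t=9: S=-4, d=4, jump=-2, S_10=-6
t=10: S=-6, d=2, jump=0, S_11=-6
t=11: S=-6, d=4, jump=-2, S_12=-8
t=12: S=-8, d=1, jump=0, S_13=-8


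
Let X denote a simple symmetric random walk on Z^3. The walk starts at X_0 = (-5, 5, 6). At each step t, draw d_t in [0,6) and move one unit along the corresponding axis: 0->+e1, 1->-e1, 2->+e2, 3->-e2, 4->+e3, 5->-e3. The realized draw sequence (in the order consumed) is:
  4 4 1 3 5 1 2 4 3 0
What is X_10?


t=0: X=(-5, 5, 6), d=4 → +e3, X_1=(-5, 5, 7)
t=1: X=(-5, 5, 7), d=4 → +e3, X_2=(-5, 5, 8)
t=2: X=(-5, 5, 8), d=1 → -e1, X_3=(-6, 5, 8)
t=3: X=(-6, 5, 8), d=3 → -e2, X_4=(-6, 4, 8)
t=4: X=(-6, 4, 8), d=5 → -e3, X_5=(-6, 4, 7)
t=5: X=(-6, 4, 7), d=1 → -e1, X_6=(-7, 4, 7)
t=6: X=(-7, 4, 7), d=2 → +e2, X_7=(-7, 5, 7)
t=7: X=(-7, 5, 7), d=4 → +e3, X_8=(-7, 5, 8)
t=8: X=(-7, 5, 8), d=3 → -e2, X_9=(-7, 4, 8)
t=9: X=(-7, 4, 8), d=0 → +e1, X_10=(-6, 4, 8)

(-6, 4, 8)


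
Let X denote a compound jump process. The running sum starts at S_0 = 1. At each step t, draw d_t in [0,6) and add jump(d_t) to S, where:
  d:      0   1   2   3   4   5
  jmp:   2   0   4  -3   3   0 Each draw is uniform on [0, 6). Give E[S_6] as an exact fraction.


7

Outcome values over d=0..5: [2, 0, 4, -3, 3, 0]
Σy = 6, Σy² = 38, M = 6
μ = 6/6 = 1,  σ² = 38/6 − (1)² = 16/3
E[S_6] = 1 + 6·(1) = 7


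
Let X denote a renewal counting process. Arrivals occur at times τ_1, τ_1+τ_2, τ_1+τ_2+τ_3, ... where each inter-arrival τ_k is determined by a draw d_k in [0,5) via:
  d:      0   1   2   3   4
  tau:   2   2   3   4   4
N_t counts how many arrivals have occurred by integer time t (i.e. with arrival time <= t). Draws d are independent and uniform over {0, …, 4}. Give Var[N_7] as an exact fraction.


8/25

Inter-arrival values over d=0..4: [2, 2, 3, 4, 4]
Each d has probability 1/5, so the pmf of τ is: f(2) = 2/5, f(3) = 1/5, f(4) = 2/5
Let p_n(j) = P(N_n = j), with p_0 = [1]. Condition on τ_1: p_n(0) = P(τ > n), and for j >= 1, p_n(j) = Σ_{k<=n} f(k)·p_{n−k}(j−1)
p_1 = [1]  (j = 0)
p_2 = [3/5, 2/5]  (j = 0..1)
p_3 = [2/5, 3/5]  (j = 0..1)
p_4 = [0, 21/25, 4/25]  (j = 0..2)
p_5 = [0, 17/25, 8/25]  (j = 0..2)
p_6 = [0, 8/25, 77/125, 8/125]  (j = 0..3)
p_7 = [0, 4/25, 17/25, 4/25]  (j = 0..3)
E[N_7] = Σ j·p_7(j) = 2;  E[N_7²] = Σ j²·p_7(j) = 108/25
Var[N_7] = 108/25 − (2)² = 8/25


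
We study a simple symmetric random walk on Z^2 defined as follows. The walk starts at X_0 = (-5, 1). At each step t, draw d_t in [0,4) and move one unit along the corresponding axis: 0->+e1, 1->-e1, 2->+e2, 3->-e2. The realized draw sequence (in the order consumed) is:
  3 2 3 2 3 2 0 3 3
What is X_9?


t=0: X=(-5, 1), d=3 → -e2, X_1=(-5, 0)
t=1: X=(-5, 0), d=2 → +e2, X_2=(-5, 1)
t=2: X=(-5, 1), d=3 → -e2, X_3=(-5, 0)
t=3: X=(-5, 0), d=2 → +e2, X_4=(-5, 1)
t=4: X=(-5, 1), d=3 → -e2, X_5=(-5, 0)
t=5: X=(-5, 0), d=2 → +e2, X_6=(-5, 1)
t=6: X=(-5, 1), d=0 → +e1, X_7=(-4, 1)
t=7: X=(-4, 1), d=3 → -e2, X_8=(-4, 0)
t=8: X=(-4, 0), d=3 → -e2, X_9=(-4, -1)

(-4, -1)


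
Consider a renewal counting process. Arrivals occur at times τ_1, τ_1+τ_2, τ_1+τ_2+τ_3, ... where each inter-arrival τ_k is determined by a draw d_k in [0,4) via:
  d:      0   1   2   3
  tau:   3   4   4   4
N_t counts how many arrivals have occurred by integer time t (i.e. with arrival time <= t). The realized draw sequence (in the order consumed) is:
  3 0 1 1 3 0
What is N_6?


1

draw d_1=3: τ_1=4, arrival time A_1=4
draw d_2=0: τ_2=3, arrival time A_2=7
draw d_3=1: τ_3=4, arrival time A_3=11
draw d_4=1: τ_4=4, arrival time A_4=15
draw d_5=3: τ_5=4, arrival time A_5=19
draw d_6=0: τ_6=3, arrival time A_6=22
N_t over t=0..6: 0:0 1:0 2:0 3:0 4:1 5:1 6:1


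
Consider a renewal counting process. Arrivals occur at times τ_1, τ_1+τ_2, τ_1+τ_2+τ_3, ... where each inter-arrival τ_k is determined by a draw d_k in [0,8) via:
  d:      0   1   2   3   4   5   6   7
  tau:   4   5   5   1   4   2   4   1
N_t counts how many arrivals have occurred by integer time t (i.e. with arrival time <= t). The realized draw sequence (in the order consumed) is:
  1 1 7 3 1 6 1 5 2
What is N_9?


1

draw d_1=1: τ_1=5, arrival time A_1=5
draw d_2=1: τ_2=5, arrival time A_2=10
draw d_3=7: τ_3=1, arrival time A_3=11
draw d_4=3: τ_4=1, arrival time A_4=12
draw d_5=1: τ_5=5, arrival time A_5=17
draw d_6=6: τ_6=4, arrival time A_6=21
draw d_7=1: τ_7=5, arrival time A_7=26
draw d_8=5: τ_8=2, arrival time A_8=28
draw d_9=2: τ_9=5, arrival time A_9=33
N_t over t=0..9: 0:0 1:0 2:0 3:0 4:0 5:1 6:1 7:1 8:1 9:1


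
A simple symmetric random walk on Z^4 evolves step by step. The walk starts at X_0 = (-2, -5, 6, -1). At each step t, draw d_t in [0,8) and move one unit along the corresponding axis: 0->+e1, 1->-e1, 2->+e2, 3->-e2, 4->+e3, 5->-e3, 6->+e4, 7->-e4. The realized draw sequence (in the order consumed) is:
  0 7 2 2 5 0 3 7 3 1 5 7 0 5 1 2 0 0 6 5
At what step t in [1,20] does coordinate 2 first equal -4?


3

t=0: X=(-2, -5, 6, -1), d=0 → +e1, X_1=(-1, -5, 6, -1)
t=1: X=(-1, -5, 6, -1), d=7 → -e4, X_2=(-1, -5, 6, -2)
t=2: X=(-1, -5, 6, -2), d=2 → +e2, X_3=(-1, -4, 6, -2)
t=3: X=(-1, -4, 6, -2), d=2 → +e2, X_4=(-1, -3, 6, -2)
t=4: X=(-1, -3, 6, -2), d=5 → -e3, X_5=(-1, -3, 5, -2)
t=5: X=(-1, -3, 5, -2), d=0 → +e1, X_6=(0, -3, 5, -2)
t=6: X=(0, -3, 5, -2), d=3 → -e2, X_7=(0, -4, 5, -2)
t=7: X=(0, -4, 5, -2), d=7 → -e4, X_8=(0, -4, 5, -3)
t=8: X=(0, -4, 5, -3), d=3 → -e2, X_9=(0, -5, 5, -3)
t=9: X=(0, -5, 5, -3), d=1 → -e1, X_10=(-1, -5, 5, -3)
t=10: X=(-1, -5, 5, -3), d=5 → -e3, X_11=(-1, -5, 4, -3)
t=11: X=(-1, -5, 4, -3), d=7 → -e4, X_12=(-1, -5, 4, -4)
t=12: X=(-1, -5, 4, -4), d=0 → +e1, X_13=(0, -5, 4, -4)
t=13: X=(0, -5, 4, -4), d=5 → -e3, X_14=(0, -5, 3, -4)
t=14: X=(0, -5, 3, -4), d=1 → -e1, X_15=(-1, -5, 3, -4)
t=15: X=(-1, -5, 3, -4), d=2 → +e2, X_16=(-1, -4, 3, -4)
t=16: X=(-1, -4, 3, -4), d=0 → +e1, X_17=(0, -4, 3, -4)
t=17: X=(0, -4, 3, -4), d=0 → +e1, X_18=(1, -4, 3, -4)
t=18: X=(1, -4, 3, -4), d=6 → +e4, X_19=(1, -4, 3, -3)
t=19: X=(1, -4, 3, -3), d=5 → -e3, X_20=(1, -4, 2, -3)


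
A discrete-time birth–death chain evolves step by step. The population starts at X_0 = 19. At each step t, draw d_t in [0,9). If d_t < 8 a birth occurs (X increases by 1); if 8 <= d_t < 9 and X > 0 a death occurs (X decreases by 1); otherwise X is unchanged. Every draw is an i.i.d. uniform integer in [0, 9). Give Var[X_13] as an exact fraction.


416/81

X can drop by at most 1 per step and X_0 = 19 > T = 13, so X_t >= 19 − t >= 6 > 0 for every t <= 13: the floor at 0 (the 'and X > 0' condition) never binds. Hence X_13 = X_0 + Σ_{t<13} Y_t with i.i.d. increments Y_t = y(d_t) ∈ {+1, −1, 0}.
Outcome values over d=0..8: [1, 1, 1, 1, 1, 1, 1, 1, -1]
Σy = 7, Σy² = 9, M = 9
μ = 7/9 = 7/9,  σ² = 9/9 − (7/9)² = 32/81
Independent increments: Var[X_13] = 13·σ² = 13·(32/81) = 416/81


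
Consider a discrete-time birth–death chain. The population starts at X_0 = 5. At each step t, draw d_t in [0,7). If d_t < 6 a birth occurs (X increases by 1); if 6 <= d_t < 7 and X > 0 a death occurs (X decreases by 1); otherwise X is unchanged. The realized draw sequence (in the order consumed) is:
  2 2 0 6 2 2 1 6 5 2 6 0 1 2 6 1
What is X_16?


13

t=0: X=5, d=2 → birth, X_1=6
t=1: X=6, d=2 → birth, X_2=7
t=2: X=7, d=0 → birth, X_3=8
t=3: X=8, d=6 → death, X_4=7
t=4: X=7, d=2 → birth, X_5=8
t=5: X=8, d=2 → birth, X_6=9
t=6: X=9, d=1 → birth, X_7=10
t=7: X=10, d=6 → death, X_8=9
t=8: X=9, d=5 → birth, X_9=10
t=9: X=10, d=2 → birth, X_10=11
t=10: X=11, d=6 → death, X_11=10
t=11: X=10, d=0 → birth, X_12=11
t=12: X=11, d=1 → birth, X_13=12
t=13: X=12, d=2 → birth, X_14=13
t=14: X=13, d=6 → death, X_15=12
t=15: X=12, d=1 → birth, X_16=13


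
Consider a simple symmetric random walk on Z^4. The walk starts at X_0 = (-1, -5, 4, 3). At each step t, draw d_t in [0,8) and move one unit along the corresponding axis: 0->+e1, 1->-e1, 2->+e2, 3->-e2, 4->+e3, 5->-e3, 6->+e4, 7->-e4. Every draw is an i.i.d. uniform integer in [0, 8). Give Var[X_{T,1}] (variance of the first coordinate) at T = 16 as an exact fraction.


4

Outcome values over d=0..7: [1, -1, 0, 0, 0, 0, 0, 0]
Σy = 0, Σy² = 2, M = 8
μ = 0/8 = 0,  σ² = 2/8 − (0)² = 1/4
Independent increments: Var[X_16] = 16·σ² = 16·(1/4) = 4


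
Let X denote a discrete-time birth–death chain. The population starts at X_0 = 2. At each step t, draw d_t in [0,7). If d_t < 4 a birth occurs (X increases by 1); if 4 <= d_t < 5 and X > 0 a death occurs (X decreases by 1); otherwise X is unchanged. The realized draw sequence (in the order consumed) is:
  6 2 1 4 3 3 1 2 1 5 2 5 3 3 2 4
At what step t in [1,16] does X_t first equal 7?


8

t=0: X=2, d=6 → hold, X_1=2
t=1: X=2, d=2 → birth, X_2=3
t=2: X=3, d=1 → birth, X_3=4
t=3: X=4, d=4 → death, X_4=3
t=4: X=3, d=3 → birth, X_5=4
t=5: X=4, d=3 → birth, X_6=5
t=6: X=5, d=1 → birth, X_7=6
t=7: X=6, d=2 → birth, X_8=7
t=8: X=7, d=1 → birth, X_9=8
t=9: X=8, d=5 → hold, X_10=8
t=10: X=8, d=2 → birth, X_11=9
t=11: X=9, d=5 → hold, X_12=9
t=12: X=9, d=3 → birth, X_13=10
t=13: X=10, d=3 → birth, X_14=11
t=14: X=11, d=2 → birth, X_15=12
t=15: X=12, d=4 → death, X_16=11


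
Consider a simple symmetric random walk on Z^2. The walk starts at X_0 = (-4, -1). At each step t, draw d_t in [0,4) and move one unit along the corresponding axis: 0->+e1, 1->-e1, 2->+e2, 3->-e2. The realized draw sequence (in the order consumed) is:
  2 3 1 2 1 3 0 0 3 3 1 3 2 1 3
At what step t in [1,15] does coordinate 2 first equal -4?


t=0: X=(-4, -1), d=2 → +e2, X_1=(-4, 0)
t=1: X=(-4, 0), d=3 → -e2, X_2=(-4, -1)
t=2: X=(-4, -1), d=1 → -e1, X_3=(-5, -1)
t=3: X=(-5, -1), d=2 → +e2, X_4=(-5, 0)
t=4: X=(-5, 0), d=1 → -e1, X_5=(-6, 0)
t=5: X=(-6, 0), d=3 → -e2, X_6=(-6, -1)
t=6: X=(-6, -1), d=0 → +e1, X_7=(-5, -1)
t=7: X=(-5, -1), d=0 → +e1, X_8=(-4, -1)
t=8: X=(-4, -1), d=3 → -e2, X_9=(-4, -2)
t=9: X=(-4, -2), d=3 → -e2, X_10=(-4, -3)
t=10: X=(-4, -3), d=1 → -e1, X_11=(-5, -3)
t=11: X=(-5, -3), d=3 → -e2, X_12=(-5, -4)
t=12: X=(-5, -4), d=2 → +e2, X_13=(-5, -3)
t=13: X=(-5, -3), d=1 → -e1, X_14=(-6, -3)
t=14: X=(-6, -3), d=3 → -e2, X_15=(-6, -4)

12


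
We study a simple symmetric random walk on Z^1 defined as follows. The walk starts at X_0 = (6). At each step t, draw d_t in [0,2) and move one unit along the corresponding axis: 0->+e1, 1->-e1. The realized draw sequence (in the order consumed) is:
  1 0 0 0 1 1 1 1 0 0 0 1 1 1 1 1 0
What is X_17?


t=0: X=(6), d=1 → -e1, X_1=(5)
t=1: X=(5), d=0 → +e1, X_2=(6)
t=2: X=(6), d=0 → +e1, X_3=(7)
t=3: X=(7), d=0 → +e1, X_4=(8)
t=4: X=(8), d=1 → -e1, X_5=(7)
t=5: X=(7), d=1 → -e1, X_6=(6)
t=6: X=(6), d=1 → -e1, X_7=(5)
t=7: X=(5), d=1 → -e1, X_8=(4)
t=8: X=(4), d=0 → +e1, X_9=(5)
t=9: X=(5), d=0 → +e1, X_10=(6)
t=10: X=(6), d=0 → +e1, X_11=(7)
t=11: X=(7), d=1 → -e1, X_12=(6)
t=12: X=(6), d=1 → -e1, X_13=(5)
t=13: X=(5), d=1 → -e1, X_14=(4)
t=14: X=(4), d=1 → -e1, X_15=(3)
t=15: X=(3), d=1 → -e1, X_16=(2)
t=16: X=(2), d=0 → +e1, X_17=(3)

(3)


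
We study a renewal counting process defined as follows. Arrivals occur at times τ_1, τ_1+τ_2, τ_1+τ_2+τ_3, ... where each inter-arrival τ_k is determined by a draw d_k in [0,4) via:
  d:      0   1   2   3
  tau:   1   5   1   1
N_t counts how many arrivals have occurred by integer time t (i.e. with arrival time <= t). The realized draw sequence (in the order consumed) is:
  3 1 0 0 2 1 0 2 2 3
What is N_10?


5

draw d_1=3: τ_1=1, arrival time A_1=1
draw d_2=1: τ_2=5, arrival time A_2=6
draw d_3=0: τ_3=1, arrival time A_3=7
draw d_4=0: τ_4=1, arrival time A_4=8
draw d_5=2: τ_5=1, arrival time A_5=9
draw d_6=1: τ_6=5, arrival time A_6=14
draw d_7=0: τ_7=1, arrival time A_7=15
draw d_8=2: τ_8=1, arrival time A_8=16
draw d_9=2: τ_9=1, arrival time A_9=17
draw d_10=3: τ_10=1, arrival time A_10=18
N_t over t=0..10: 0:0 1:1 2:1 3:1 4:1 5:1 6:2 7:3 8:4 9:5 10:5


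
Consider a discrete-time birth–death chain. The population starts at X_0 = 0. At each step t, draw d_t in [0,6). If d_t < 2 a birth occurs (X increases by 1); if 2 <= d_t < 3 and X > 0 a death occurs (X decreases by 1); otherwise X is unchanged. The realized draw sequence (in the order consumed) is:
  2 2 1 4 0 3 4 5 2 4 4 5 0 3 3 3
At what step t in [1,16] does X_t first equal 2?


5

t=0: X=0, d=2 → hold, X_1=0
t=1: X=0, d=2 → hold, X_2=0
t=2: X=0, d=1 → birth, X_3=1
t=3: X=1, d=4 → hold, X_4=1
t=4: X=1, d=0 → birth, X_5=2
t=5: X=2, d=3 → hold, X_6=2
t=6: X=2, d=4 → hold, X_7=2
t=7: X=2, d=5 → hold, X_8=2
t=8: X=2, d=2 → death, X_9=1
t=9: X=1, d=4 → hold, X_10=1
t=10: X=1, d=4 → hold, X_11=1
t=11: X=1, d=5 → hold, X_12=1
t=12: X=1, d=0 → birth, X_13=2
t=13: X=2, d=3 → hold, X_14=2
t=14: X=2, d=3 → hold, X_15=2
t=15: X=2, d=3 → hold, X_16=2


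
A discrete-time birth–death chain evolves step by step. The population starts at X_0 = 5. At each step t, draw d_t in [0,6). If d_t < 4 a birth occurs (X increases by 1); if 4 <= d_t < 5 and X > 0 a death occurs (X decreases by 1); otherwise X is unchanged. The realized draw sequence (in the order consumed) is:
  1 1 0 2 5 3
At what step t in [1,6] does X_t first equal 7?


t=0: X=5, d=1 → birth, X_1=6
t=1: X=6, d=1 → birth, X_2=7
t=2: X=7, d=0 → birth, X_3=8
t=3: X=8, d=2 → birth, X_4=9
t=4: X=9, d=5 → hold, X_5=9
t=5: X=9, d=3 → birth, X_6=10

2


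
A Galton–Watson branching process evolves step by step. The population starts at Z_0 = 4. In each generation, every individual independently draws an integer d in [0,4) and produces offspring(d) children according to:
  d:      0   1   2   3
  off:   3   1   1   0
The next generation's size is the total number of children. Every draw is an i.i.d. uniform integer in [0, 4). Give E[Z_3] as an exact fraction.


Outcome values over d=0..3: [3, 1, 1, 0]
Σy = 5, Σy² = 11, M = 4
μ = 5/4 = 5/4,  σ² = 11/4 − (5/4)² = 19/16
E[Z_0] = 4
E[Z_1] = 5/4·E[Z_0] = 5
E[Z_2] = 5/4·E[Z_1] = 25/4
E[Z_3] = 5/4·E[Z_2] = 125/16

125/16


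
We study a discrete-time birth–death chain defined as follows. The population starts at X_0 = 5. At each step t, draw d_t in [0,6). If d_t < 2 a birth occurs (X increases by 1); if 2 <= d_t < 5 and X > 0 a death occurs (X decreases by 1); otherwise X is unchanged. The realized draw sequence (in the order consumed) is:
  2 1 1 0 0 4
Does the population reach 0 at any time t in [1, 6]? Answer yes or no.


no

t=0: X=5, d=2 → death, X_1=4
t=1: X=4, d=1 → birth, X_2=5
t=2: X=5, d=1 → birth, X_3=6
t=3: X=6, d=0 → birth, X_4=7
t=4: X=7, d=0 → birth, X_5=8
t=5: X=8, d=4 → death, X_6=7


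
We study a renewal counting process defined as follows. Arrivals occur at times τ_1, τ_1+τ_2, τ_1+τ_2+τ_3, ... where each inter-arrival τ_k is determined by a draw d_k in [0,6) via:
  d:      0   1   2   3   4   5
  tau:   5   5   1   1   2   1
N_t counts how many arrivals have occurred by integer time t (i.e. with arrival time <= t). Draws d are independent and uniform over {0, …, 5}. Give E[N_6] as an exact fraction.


4079/1728

Inter-arrival values over d=0..5: [5, 5, 1, 1, 2, 1]
Each d has probability 1/6, so the pmf of τ is: f(1) = 1/2, f(2) = 1/6, f(5) = 1/3
Renewal equation for m(n) = E[N_n]: condition on τ_1 = k (if k <= n, one arrival plus a fresh copy on the remaining n−k steps): m(n) = F(n) + Σ_{k<=n} f(k)·m(n−k), where F(n) = P(τ <= n) and m(0) = 0
m(1) = F(1) = 1/2
m(2) = F(2) + f(1)·m(1) = 2/3 + 1/2·1/2 = 11/12
m(3) = F(3) + f(1)·m(2) + f(2)·m(1) = 2/3 + 1/2·11/12 + 1/6·1/2 = 29/24
m(4) = F(4) + f(1)·m(3) + f(2)·m(2) = 2/3 + 1/2·29/24 + 1/6·11/12 = 205/144
m(5) = F(5) + f(1)·m(4) + f(2)·m(3) = 1 + 1/2·205/144 + 1/6·29/24 = 551/288
m(6) = F(6) + f(1)·m(5) + f(2)·m(4) + f(5)·m(1) = 1 + 1/2·551/288 + 1/6·205/144 + 1/3·1/2 = 4079/1728
E[N_6] = m(6) = 4079/1728


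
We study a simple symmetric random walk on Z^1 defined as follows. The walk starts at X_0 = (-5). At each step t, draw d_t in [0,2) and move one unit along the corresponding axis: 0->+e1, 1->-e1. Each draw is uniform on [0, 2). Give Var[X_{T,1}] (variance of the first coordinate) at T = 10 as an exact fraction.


Outcome values over d=0..1: [1, -1]
Σy = 0, Σy² = 2, M = 2
μ = 0/2 = 0,  σ² = 2/2 − (0)² = 1
Independent increments: Var[X_10] = 10·σ² = 10·(1) = 10

10


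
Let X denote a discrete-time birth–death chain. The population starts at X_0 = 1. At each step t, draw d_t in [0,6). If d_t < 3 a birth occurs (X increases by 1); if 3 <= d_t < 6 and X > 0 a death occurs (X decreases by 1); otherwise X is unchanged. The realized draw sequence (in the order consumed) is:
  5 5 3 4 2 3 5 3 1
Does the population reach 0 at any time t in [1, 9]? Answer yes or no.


yes

t=0: X=1, d=5 → death, X_1=0
t=1: X=0, d=5 → hold, X_2=0
t=2: X=0, d=3 → hold, X_3=0
t=3: X=0, d=4 → hold, X_4=0
t=4: X=0, d=2 → birth, X_5=1
t=5: X=1, d=3 → death, X_6=0
t=6: X=0, d=5 → hold, X_7=0
t=7: X=0, d=3 → hold, X_8=0
t=8: X=0, d=1 → birth, X_9=1


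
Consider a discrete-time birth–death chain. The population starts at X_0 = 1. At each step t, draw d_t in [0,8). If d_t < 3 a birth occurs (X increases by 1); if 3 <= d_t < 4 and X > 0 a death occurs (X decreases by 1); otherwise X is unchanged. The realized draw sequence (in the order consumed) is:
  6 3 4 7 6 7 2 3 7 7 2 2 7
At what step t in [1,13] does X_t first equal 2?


t=0: X=1, d=6 → hold, X_1=1
t=1: X=1, d=3 → death, X_2=0
t=2: X=0, d=4 → hold, X_3=0
t=3: X=0, d=7 → hold, X_4=0
t=4: X=0, d=6 → hold, X_5=0
t=5: X=0, d=7 → hold, X_6=0
t=6: X=0, d=2 → birth, X_7=1
t=7: X=1, d=3 → death, X_8=0
t=8: X=0, d=7 → hold, X_9=0
t=9: X=0, d=7 → hold, X_10=0
t=10: X=0, d=2 → birth, X_11=1
t=11: X=1, d=2 → birth, X_12=2
t=12: X=2, d=7 → hold, X_13=2

12


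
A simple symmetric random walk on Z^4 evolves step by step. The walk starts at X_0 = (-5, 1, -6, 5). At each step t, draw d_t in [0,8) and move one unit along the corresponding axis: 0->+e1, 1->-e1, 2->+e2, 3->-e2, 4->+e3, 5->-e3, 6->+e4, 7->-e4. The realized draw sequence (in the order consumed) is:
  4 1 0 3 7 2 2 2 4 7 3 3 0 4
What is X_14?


(-4, 1, -3, 3)

t=0: X=(-5, 1, -6, 5), d=4 → +e3, X_1=(-5, 1, -5, 5)
t=1: X=(-5, 1, -5, 5), d=1 → -e1, X_2=(-6, 1, -5, 5)
t=2: X=(-6, 1, -5, 5), d=0 → +e1, X_3=(-5, 1, -5, 5)
t=3: X=(-5, 1, -5, 5), d=3 → -e2, X_4=(-5, 0, -5, 5)
t=4: X=(-5, 0, -5, 5), d=7 → -e4, X_5=(-5, 0, -5, 4)
t=5: X=(-5, 0, -5, 4), d=2 → +e2, X_6=(-5, 1, -5, 4)
t=6: X=(-5, 1, -5, 4), d=2 → +e2, X_7=(-5, 2, -5, 4)
t=7: X=(-5, 2, -5, 4), d=2 → +e2, X_8=(-5, 3, -5, 4)
t=8: X=(-5, 3, -5, 4), d=4 → +e3, X_9=(-5, 3, -4, 4)
t=9: X=(-5, 3, -4, 4), d=7 → -e4, X_10=(-5, 3, -4, 3)
t=10: X=(-5, 3, -4, 3), d=3 → -e2, X_11=(-5, 2, -4, 3)
t=11: X=(-5, 2, -4, 3), d=3 → -e2, X_12=(-5, 1, -4, 3)
t=12: X=(-5, 1, -4, 3), d=0 → +e1, X_13=(-4, 1, -4, 3)
t=13: X=(-4, 1, -4, 3), d=4 → +e3, X_14=(-4, 1, -3, 3)


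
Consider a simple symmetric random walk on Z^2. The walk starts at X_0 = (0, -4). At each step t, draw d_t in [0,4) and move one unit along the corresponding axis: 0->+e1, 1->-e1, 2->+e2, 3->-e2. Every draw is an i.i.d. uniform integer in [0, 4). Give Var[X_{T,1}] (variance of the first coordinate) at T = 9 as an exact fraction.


9/2

Outcome values over d=0..3: [1, -1, 0, 0]
Σy = 0, Σy² = 2, M = 4
μ = 0/4 = 0,  σ² = 2/4 − (0)² = 1/2
Independent increments: Var[X_9] = 9·σ² = 9·(1/2) = 9/2


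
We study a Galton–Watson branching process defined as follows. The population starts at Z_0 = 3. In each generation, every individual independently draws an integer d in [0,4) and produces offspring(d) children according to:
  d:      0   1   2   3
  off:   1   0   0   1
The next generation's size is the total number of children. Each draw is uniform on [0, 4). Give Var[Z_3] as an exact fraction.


Outcome values over d=0..3: [1, 0, 0, 1]
Σy = 2, Σy² = 2, M = 4
μ = 2/4 = 1/2,  σ² = 2/4 − (1/2)² = 1/4
V_0 = 0, E_0 = 3
V_1 = 1/4·E_0 + (1/2)²·V_0 = 3/4;  E_1 = 3/2
V_2 = 1/4·E_1 + (1/2)²·V_1 = 9/16;  E_2 = 3/4
V_3 = 1/4·E_2 + (1/2)²·V_2 = 21/64;  E_3 = 3/8

21/64


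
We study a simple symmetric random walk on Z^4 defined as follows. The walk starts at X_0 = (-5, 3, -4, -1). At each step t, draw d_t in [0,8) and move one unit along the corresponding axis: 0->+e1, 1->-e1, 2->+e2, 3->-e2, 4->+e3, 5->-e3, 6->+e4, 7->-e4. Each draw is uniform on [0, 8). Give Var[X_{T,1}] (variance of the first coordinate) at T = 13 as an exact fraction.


13/4

Outcome values over d=0..7: [1, -1, 0, 0, 0, 0, 0, 0]
Σy = 0, Σy² = 2, M = 8
μ = 0/8 = 0,  σ² = 2/8 − (0)² = 1/4
Independent increments: Var[X_13] = 13·σ² = 13·(1/4) = 13/4


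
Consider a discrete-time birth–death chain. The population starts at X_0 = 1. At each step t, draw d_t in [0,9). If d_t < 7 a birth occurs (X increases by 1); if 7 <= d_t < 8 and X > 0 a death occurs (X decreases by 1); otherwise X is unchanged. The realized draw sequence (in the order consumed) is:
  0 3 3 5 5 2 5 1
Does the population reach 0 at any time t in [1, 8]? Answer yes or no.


t=0: X=1, d=0 → birth, X_1=2
t=1: X=2, d=3 → birth, X_2=3
t=2: X=3, d=3 → birth, X_3=4
t=3: X=4, d=5 → birth, X_4=5
t=4: X=5, d=5 → birth, X_5=6
t=5: X=6, d=2 → birth, X_6=7
t=6: X=7, d=5 → birth, X_7=8
t=7: X=8, d=1 → birth, X_8=9

no


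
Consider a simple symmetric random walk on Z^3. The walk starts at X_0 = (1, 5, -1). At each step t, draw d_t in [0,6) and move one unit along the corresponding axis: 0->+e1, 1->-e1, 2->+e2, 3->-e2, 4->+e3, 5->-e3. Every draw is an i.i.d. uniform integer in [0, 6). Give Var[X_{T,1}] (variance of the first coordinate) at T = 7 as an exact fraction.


7/3

Outcome values over d=0..5: [1, -1, 0, 0, 0, 0]
Σy = 0, Σy² = 2, M = 6
μ = 0/6 = 0,  σ² = 2/6 − (0)² = 1/3
Independent increments: Var[X_7] = 7·σ² = 7·(1/3) = 7/3


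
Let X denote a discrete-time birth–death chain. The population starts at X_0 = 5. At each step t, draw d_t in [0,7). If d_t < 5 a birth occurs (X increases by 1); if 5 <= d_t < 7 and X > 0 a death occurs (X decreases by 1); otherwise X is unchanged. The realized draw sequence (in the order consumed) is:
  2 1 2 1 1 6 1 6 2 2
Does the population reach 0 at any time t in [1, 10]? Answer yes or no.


t=0: X=5, d=2 → birth, X_1=6
t=1: X=6, d=1 → birth, X_2=7
t=2: X=7, d=2 → birth, X_3=8
t=3: X=8, d=1 → birth, X_4=9
t=4: X=9, d=1 → birth, X_5=10
t=5: X=10, d=6 → death, X_6=9
t=6: X=9, d=1 → birth, X_7=10
t=7: X=10, d=6 → death, X_8=9
t=8: X=9, d=2 → birth, X_9=10
t=9: X=10, d=2 → birth, X_10=11

no


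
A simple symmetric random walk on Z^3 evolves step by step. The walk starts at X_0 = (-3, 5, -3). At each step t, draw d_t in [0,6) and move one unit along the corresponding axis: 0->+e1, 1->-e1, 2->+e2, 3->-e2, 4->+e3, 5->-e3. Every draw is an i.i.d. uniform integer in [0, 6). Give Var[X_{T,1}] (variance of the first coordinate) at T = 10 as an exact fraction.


10/3

Outcome values over d=0..5: [1, -1, 0, 0, 0, 0]
Σy = 0, Σy² = 2, M = 6
μ = 0/6 = 0,  σ² = 2/6 − (0)² = 1/3
Independent increments: Var[X_10] = 10·σ² = 10·(1/3) = 10/3


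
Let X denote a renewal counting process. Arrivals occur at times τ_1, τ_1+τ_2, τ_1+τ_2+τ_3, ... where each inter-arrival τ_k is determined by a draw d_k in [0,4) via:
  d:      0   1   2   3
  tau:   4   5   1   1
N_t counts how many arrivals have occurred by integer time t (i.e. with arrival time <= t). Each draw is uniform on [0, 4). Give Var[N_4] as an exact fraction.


Inter-arrival values over d=0..3: [4, 5, 1, 1]
Each d has probability 1/4, so the pmf of τ is: f(1) = 1/2, f(4) = 1/4, f(5) = 1/4
Let p_n(j) = P(N_n = j), with p_0 = [1]. Condition on τ_1: p_n(0) = P(τ > n), and for j >= 1, p_n(j) = Σ_{k<=n} f(k)·p_{n−k}(j−1)
p_1 = [1/2, 1/2]  (j = 0..1)
p_2 = [1/2, 1/4, 1/4]  (j = 0..2)
p_3 = [1/2, 1/4, 1/8, 1/8]  (j = 0..3)
p_4 = [1/4, 1/2, 1/8, 1/16, 1/16]  (j = 0..4)
E[N_4] = Σ j·p_4(j) = 19/16;  E[N_4²] = Σ j²·p_4(j) = 41/16
Var[N_4] = 41/16 − (19/16)² = 295/256

295/256


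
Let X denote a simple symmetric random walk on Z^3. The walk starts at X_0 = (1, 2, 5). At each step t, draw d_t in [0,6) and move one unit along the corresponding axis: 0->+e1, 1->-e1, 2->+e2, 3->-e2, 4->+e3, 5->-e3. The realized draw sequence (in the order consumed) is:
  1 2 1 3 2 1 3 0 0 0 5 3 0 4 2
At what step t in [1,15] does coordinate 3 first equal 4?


11

t=0: X=(1, 2, 5), d=1 → -e1, X_1=(0, 2, 5)
t=1: X=(0, 2, 5), d=2 → +e2, X_2=(0, 3, 5)
t=2: X=(0, 3, 5), d=1 → -e1, X_3=(-1, 3, 5)
t=3: X=(-1, 3, 5), d=3 → -e2, X_4=(-1, 2, 5)
t=4: X=(-1, 2, 5), d=2 → +e2, X_5=(-1, 3, 5)
t=5: X=(-1, 3, 5), d=1 → -e1, X_6=(-2, 3, 5)
t=6: X=(-2, 3, 5), d=3 → -e2, X_7=(-2, 2, 5)
t=7: X=(-2, 2, 5), d=0 → +e1, X_8=(-1, 2, 5)
t=8: X=(-1, 2, 5), d=0 → +e1, X_9=(0, 2, 5)
t=9: X=(0, 2, 5), d=0 → +e1, X_10=(1, 2, 5)
t=10: X=(1, 2, 5), d=5 → -e3, X_11=(1, 2, 4)
t=11: X=(1, 2, 4), d=3 → -e2, X_12=(1, 1, 4)
t=12: X=(1, 1, 4), d=0 → +e1, X_13=(2, 1, 4)
t=13: X=(2, 1, 4), d=4 → +e3, X_14=(2, 1, 5)
t=14: X=(2, 1, 5), d=2 → +e2, X_15=(2, 2, 5)


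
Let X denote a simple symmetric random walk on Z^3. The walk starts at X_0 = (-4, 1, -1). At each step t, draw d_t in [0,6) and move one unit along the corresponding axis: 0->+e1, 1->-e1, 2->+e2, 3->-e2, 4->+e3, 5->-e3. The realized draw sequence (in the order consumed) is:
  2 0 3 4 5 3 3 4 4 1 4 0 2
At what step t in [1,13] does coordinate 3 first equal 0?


4

t=0: X=(-4, 1, -1), d=2 → +e2, X_1=(-4, 2, -1)
t=1: X=(-4, 2, -1), d=0 → +e1, X_2=(-3, 2, -1)
t=2: X=(-3, 2, -1), d=3 → -e2, X_3=(-3, 1, -1)
t=3: X=(-3, 1, -1), d=4 → +e3, X_4=(-3, 1, 0)
t=4: X=(-3, 1, 0), d=5 → -e3, X_5=(-3, 1, -1)
t=5: X=(-3, 1, -1), d=3 → -e2, X_6=(-3, 0, -1)
t=6: X=(-3, 0, -1), d=3 → -e2, X_7=(-3, -1, -1)
t=7: X=(-3, -1, -1), d=4 → +e3, X_8=(-3, -1, 0)
t=8: X=(-3, -1, 0), d=4 → +e3, X_9=(-3, -1, 1)
t=9: X=(-3, -1, 1), d=1 → -e1, X_10=(-4, -1, 1)
t=10: X=(-4, -1, 1), d=4 → +e3, X_11=(-4, -1, 2)
t=11: X=(-4, -1, 2), d=0 → +e1, X_12=(-3, -1, 2)
t=12: X=(-3, -1, 2), d=2 → +e2, X_13=(-3, 0, 2)


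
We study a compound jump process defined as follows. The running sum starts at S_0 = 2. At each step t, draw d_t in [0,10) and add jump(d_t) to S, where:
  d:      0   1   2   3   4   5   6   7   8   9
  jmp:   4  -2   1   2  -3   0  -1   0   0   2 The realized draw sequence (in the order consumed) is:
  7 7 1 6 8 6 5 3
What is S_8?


0

t=0: S=2, d=7, jump=0, S_1=2
t=1: S=2, d=7, jump=0, S_2=2
t=2: S=2, d=1, jump=-2, S_3=0
t=3: S=0, d=6, jump=-1, S_4=-1
t=4: S=-1, d=8, jump=0, S_5=-1
t=5: S=-1, d=6, jump=-1, S_6=-2
t=6: S=-2, d=5, jump=0, S_7=-2
t=7: S=-2, d=3, jump=2, S_8=0


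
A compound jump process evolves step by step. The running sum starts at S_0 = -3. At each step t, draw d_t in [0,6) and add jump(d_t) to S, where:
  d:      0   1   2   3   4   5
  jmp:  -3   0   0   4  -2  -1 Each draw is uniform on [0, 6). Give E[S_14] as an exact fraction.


Outcome values over d=0..5: [-3, 0, 0, 4, -2, -1]
Σy = -2, Σy² = 30, M = 6
μ = -2/6 = -1/3,  σ² = 30/6 − (-1/3)² = 44/9
E[S_14] = -3 + 14·(-1/3) = -23/3

-23/3


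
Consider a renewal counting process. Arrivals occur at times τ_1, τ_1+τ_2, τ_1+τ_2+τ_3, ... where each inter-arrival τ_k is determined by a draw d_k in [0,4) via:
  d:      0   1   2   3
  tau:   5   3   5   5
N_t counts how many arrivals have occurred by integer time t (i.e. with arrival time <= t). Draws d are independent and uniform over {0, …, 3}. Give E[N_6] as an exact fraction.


17/16

Inter-arrival values over d=0..3: [5, 3, 5, 5]
Each d has probability 1/4, so the pmf of τ is: f(3) = 1/4, f(5) = 3/4
Renewal equation for m(n) = E[N_n]: condition on τ_1 = k (if k <= n, one arrival plus a fresh copy on the remaining n−k steps): m(n) = F(n) + Σ_{k<=n} f(k)·m(n−k), where F(n) = P(τ <= n) and m(0) = 0
m(1) = F(1) = 0
m(2) = F(2) = 0
m(3) = F(3) = 1/4
m(4) = F(4) = 1/4
m(5) = F(5) = 1
m(6) = F(6) + f(3)·m(3) = 1 + 1/4·1/4 = 17/16
E[N_6] = m(6) = 17/16


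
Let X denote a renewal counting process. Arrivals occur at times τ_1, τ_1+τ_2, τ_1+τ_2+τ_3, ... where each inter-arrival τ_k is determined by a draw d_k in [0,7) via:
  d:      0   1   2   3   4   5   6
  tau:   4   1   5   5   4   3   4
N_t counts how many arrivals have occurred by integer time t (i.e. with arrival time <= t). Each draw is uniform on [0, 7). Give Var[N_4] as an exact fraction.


1780498/5764801

Inter-arrival values over d=0..6: [4, 1, 5, 5, 4, 3, 4]
Each d has probability 1/7, so the pmf of τ is: f(1) = 1/7, f(3) = 1/7, f(4) = 3/7, f(5) = 2/7
Let p_n(j) = P(N_n = j), with p_0 = [1]. Condition on τ_1: p_n(0) = P(τ > n), and for j >= 1, p_n(j) = Σ_{k<=n} f(k)·p_{n−k}(j−1)
p_1 = [6/7, 1/7]  (j = 0..1)
p_2 = [6/7, 6/49, 1/49]  (j = 0..2)
p_3 = [5/7, 13/49, 6/343, 1/343]  (j = 0..3)
p_4 = [2/7, 32/49, 20/343, 6/2401, 1/2401]  (j = 0..4)
E[N_4] = Σ j·p_4(j) = 1870/2401;  E[N_4²] = Σ j²·p_4(j) = 314/343
Var[N_4] = 314/343 − (1870/2401)² = 1780498/5764801


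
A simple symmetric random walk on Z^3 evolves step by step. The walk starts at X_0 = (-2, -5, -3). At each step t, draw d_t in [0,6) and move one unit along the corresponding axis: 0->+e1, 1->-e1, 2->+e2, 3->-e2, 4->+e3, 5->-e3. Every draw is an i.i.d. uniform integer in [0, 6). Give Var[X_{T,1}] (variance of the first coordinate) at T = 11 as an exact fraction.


11/3

Outcome values over d=0..5: [1, -1, 0, 0, 0, 0]
Σy = 0, Σy² = 2, M = 6
μ = 0/6 = 0,  σ² = 2/6 − (0)² = 1/3
Independent increments: Var[X_11] = 11·σ² = 11·(1/3) = 11/3
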